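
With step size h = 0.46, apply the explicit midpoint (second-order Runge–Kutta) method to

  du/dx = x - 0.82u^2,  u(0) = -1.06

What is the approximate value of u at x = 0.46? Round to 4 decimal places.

-1.5644

Midpoint: k1 = f(x_n, u_n); k2 = f(x_n + h/2, u_n + (h/2)·k1); u_{n+1} = u_n + h·k2.
x=0.000000, u=-1.060000:
  k1 = f(0.000000, -1.060000) = -0.921352
  k2 = f(0.230000, -1.271911) = -1.096561
  u ← -1.060000 + 0.46·(-1.096561) = -1.564418
u(0.46) ≈ -1.5644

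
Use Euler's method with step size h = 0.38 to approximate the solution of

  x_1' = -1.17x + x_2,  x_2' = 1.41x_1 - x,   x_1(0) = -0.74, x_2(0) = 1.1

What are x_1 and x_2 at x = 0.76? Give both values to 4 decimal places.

Euler on (x_1,x_2): x_1_{n+1} = x_1_n + h·x_1', x_2_{n+1} = x_2_n + h·x_2'.
0.000000: (-0.740000, 1.100000); f=(1.100000, -1.043400) → (-0.322000, 0.703508)
0.380000: (-0.322000, 0.703508); f=(0.258908, -0.834020) → (-0.223615, 0.386580)
(x_1(0.76), x_2(0.76)) ≈ (-0.2236, 0.3866)

-0.2236, 0.3866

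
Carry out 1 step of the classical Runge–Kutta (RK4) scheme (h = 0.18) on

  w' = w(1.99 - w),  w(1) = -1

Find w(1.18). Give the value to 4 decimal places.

-1.8245

RK4: k1 = f(x_n, w_n); k2 = f(x_n + h/2, w_n + (h/2)·k1); k3 = f(x_n + h/2, w_n + (h/2)·k2); k4 = f(x_n + h, w_n + h·k3); w_{n+1} = w_n + (h/6)·(k1 + 2k2 + 2k3 + k4).
x=1.000000, w=-1.000000:
  k1 = f(1.000000, -1.000000) = -2.990000
  k2 = f(1.090000, -1.269100) = -4.136124
  k3 = f(1.090000, -1.372251) = -4.613853
  k4 = f(1.180000, -1.830494) = -6.993389
  w ← -1.000000 + (0.18/6)·(k1 + 2k2 + 2k3 + k4) = -1.824500
w(1.18) ≈ -1.8245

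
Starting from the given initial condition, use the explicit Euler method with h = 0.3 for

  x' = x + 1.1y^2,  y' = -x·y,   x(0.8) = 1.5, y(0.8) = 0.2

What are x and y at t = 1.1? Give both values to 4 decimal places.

1.9632, 0.1100

Euler on (x,y): x_{n+1} = x_n + h·x', y_{n+1} = y_n + h·y'.
0.800000: (1.500000, 0.200000); f=(1.544000, -0.300000) → (1.963200, 0.110000)
(x(1.1), y(1.1)) ≈ (1.9632, 0.1100)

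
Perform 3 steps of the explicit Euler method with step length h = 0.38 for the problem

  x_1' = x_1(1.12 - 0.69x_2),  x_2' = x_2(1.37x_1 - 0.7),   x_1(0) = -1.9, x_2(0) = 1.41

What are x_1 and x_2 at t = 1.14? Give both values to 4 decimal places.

-4.2578, -0.0953

Euler on (x_1,x_2): x_1_{n+1} = x_1_n + h·x_1', x_2_{n+1} = x_2_n + h·x_2'.
0.000000: (-1.900000, 1.410000); f=(-0.279490, -4.657230) → (-2.006206, -0.359747)
0.380000: (-2.006206, -0.359747); f=(-2.744943, 1.240590) → (-3.049284, 0.111677)
0.760000: (-3.049284, 0.111677); f=(-3.180230, -0.544705) → (-4.257772, -0.095311)
(x_1(1.14), x_2(1.14)) ≈ (-4.2578, -0.0953)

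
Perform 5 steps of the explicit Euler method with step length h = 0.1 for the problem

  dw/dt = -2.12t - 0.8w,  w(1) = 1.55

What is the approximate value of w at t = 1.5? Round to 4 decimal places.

Euler: w_{n+1} = w_n + h·f(t_n, w_n).
t=1.000000, w=1.550000: f=-3.360000 → w ← 1.550000 + 0.1·(-3.360000) = 1.214000
t=1.100000, w=1.214000: f=-3.303200 → w ← 1.214000 + 0.1·(-3.303200) = 0.883680
t=1.200000, w=0.883680: f=-3.250944 → w ← 0.883680 + 0.1·(-3.250944) = 0.558586
t=1.300000, w=0.558586: f=-3.202868 → w ← 0.558586 + 0.1·(-3.202868) = 0.238299
t=1.400000, w=0.238299: f=-3.158639 → w ← 0.238299 + 0.1·(-3.158639) = -0.077565
w(1.5) ≈ -0.0776

-0.0776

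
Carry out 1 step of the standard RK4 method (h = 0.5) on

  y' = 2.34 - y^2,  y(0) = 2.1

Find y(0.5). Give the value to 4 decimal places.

RK4: k1 = f(s_n, y_n); k2 = f(s_n + h/2, y_n + (h/2)·k1); k3 = f(s_n + h/2, y_n + (h/2)·k2); k4 = f(s_n + h, y_n + h·k3); y_{n+1} = y_n + (h/6)·(k1 + 2k2 + 2k3 + k4).
s=0.000000, y=2.100000:
  k1 = f(0.000000, 2.100000) = -2.070000
  k2 = f(0.250000, 1.582500) = -0.164306
  k3 = f(0.250000, 2.058923) = -1.899166
  k4 = f(0.500000, 1.150417) = 1.016540
  y ← 2.100000 + (0.5/6)·(k1 + 2k2 + 2k3 + k4) = 1.668300
y(0.5) ≈ 1.6683

1.6683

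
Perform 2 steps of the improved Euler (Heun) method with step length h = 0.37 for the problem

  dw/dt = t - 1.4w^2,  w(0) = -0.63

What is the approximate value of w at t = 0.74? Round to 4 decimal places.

Heun: k1 = f(t_n, w_n); k2 = f(t_n + h, w_n + h·k1); w_{n+1} = w_n + (h/2)·(k1 + k2).
t=0.000000, w=-0.630000:
  k1 = f(0.000000, -0.630000) = -0.555660
  k2 = f(0.370000, -0.835594) = -0.607505
  w ← -0.630000 + (0.37/2)·(-0.555660 + (-0.607505)) = -0.845185
t=0.370000, w=-0.845185:
  k1 = f(0.370000, -0.845185) = -0.630074
  k2 = f(0.740000, -1.078313) = -0.887862
  w ← -0.845185 + (0.37/2)·(-0.630074 + (-0.887862)) = -1.126004
w(0.74) ≈ -1.1260

-1.1260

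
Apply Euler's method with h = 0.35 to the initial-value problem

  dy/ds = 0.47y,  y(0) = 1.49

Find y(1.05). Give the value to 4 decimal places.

Euler: y_{n+1} = y_n + h·f(s_n, y_n).
s=0.000000, y=1.490000: f=0.700300 → y ← 1.490000 + 0.35·0.700300 = 1.735105
s=0.350000, y=1.735105: f=0.815499 → y ← 1.735105 + 0.35·0.815499 = 2.020530
s=0.700000, y=2.020530: f=0.949649 → y ← 2.020530 + 0.35·0.949649 = 2.352907
y(1.05) ≈ 2.3529

2.3529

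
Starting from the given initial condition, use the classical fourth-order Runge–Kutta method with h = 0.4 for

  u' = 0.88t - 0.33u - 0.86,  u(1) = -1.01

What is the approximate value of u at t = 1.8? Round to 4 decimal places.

-0.5032

RK4: k1 = f(t_n, u_n); k2 = f(t_n + h/2, u_n + (h/2)·k1); k3 = f(t_n + h/2, u_n + (h/2)·k2); k4 = f(t_n + h, u_n + h·k3); u_{n+1} = u_n + (h/6)·(k1 + 2k2 + 2k3 + k4).
t=1.000000, u=-1.010000:
  k1 = f(1.000000, -1.010000) = 0.353300
  k2 = f(1.200000, -0.939340) = 0.505982
  k3 = f(1.200000, -0.908804) = 0.495905
  k4 = f(1.400000, -0.811638) = 0.639841
  u ← -1.010000 + (0.4/6)·(k1 + 2k2 + 2k3 + k4) = -0.810206
t=1.400000, u=-0.810206:
  k1 = f(1.400000, -0.810206) = 0.639368
  k2 = f(1.600000, -0.682332) = 0.773170
  k3 = f(1.600000, -0.655572) = 0.764339
  k4 = f(1.800000, -0.504470) = 0.890475
  u ← -0.810206 + (0.4/6)·(k1 + 2k2 + 2k3 + k4) = -0.503215
u(1.8) ≈ -0.5032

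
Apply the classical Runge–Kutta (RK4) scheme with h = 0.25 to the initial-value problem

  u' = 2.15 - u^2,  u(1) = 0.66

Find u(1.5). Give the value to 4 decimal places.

1.2298

RK4: k1 = f(x_n, u_n); k2 = f(x_n + h/2, u_n + (h/2)·k1); k3 = f(x_n + h/2, u_n + (h/2)·k2); k4 = f(x_n + h, u_n + h·k3); u_{n+1} = u_n + (h/6)·(k1 + 2k2 + 2k3 + k4).
x=1.000000, u=0.660000:
  k1 = f(1.000000, 0.660000) = 1.714400
  k2 = f(1.125000, 0.874300) = 1.385600
  k3 = f(1.125000, 0.833200) = 1.455778
  k4 = f(1.250000, 1.023944) = 1.101538
  u ← 0.660000 + (0.25/6)·(k1 + 2k2 + 2k3 + k4) = 1.014112
x=1.250000, u=1.014112:
  k1 = f(1.250000, 1.014112) = 1.121576
  k2 = f(1.375000, 1.154309) = 0.817570
  k3 = f(1.375000, 1.116308) = 0.903855
  k4 = f(1.500000, 1.240076) = 0.612211
  u ← 1.014112 + (0.25/6)·(k1 + 2k2 + 2k3 + k4) = 1.229805
u(1.5) ≈ 1.2298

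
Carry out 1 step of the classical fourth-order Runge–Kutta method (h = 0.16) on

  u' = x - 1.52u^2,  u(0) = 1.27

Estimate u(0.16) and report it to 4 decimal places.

RK4: k1 = f(x_n, u_n); k2 = f(x_n + h/2, u_n + (h/2)·k1); k3 = f(x_n + h/2, u_n + (h/2)·k2); k4 = f(x_n + h, u_n + h·k3); u_{n+1} = u_n + (h/6)·(k1 + 2k2 + 2k3 + k4).
x=0.000000, u=1.270000:
  k1 = f(0.000000, 1.270000) = -2.451608
  k2 = f(0.080000, 1.073871) = -1.672864
  k3 = f(0.080000, 1.136171) = -1.882144
  k4 = f(0.160000, 0.968857) = -1.266799
  u ← 1.270000 + (0.16/6)·(k1 + 2k2 + 2k3 + k4) = 0.981242
u(0.16) ≈ 0.9812

0.9812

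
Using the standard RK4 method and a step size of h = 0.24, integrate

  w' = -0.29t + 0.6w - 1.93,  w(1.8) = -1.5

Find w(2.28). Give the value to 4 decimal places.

RK4: k1 = f(t_n, w_n); k2 = f(t_n + h/2, w_n + (h/2)·k1); k3 = f(t_n + h/2, w_n + (h/2)·k2); k4 = f(t_n + h, w_n + h·k3); w_{n+1} = w_n + (h/6)·(k1 + 2k2 + 2k3 + k4).
t=1.800000, w=-1.500000:
  k1 = f(1.800000, -1.500000) = -3.352000
  k2 = f(1.920000, -1.902240) = -3.628144
  k3 = f(1.920000, -1.935377) = -3.648026
  k4 = f(2.040000, -2.375526) = -3.946916
  w ← -1.500000 + (0.24/6)·(k1 + 2k2 + 2k3 + k4) = -2.374050
t=2.040000, w=-2.374050:
  k1 = f(2.040000, -2.374050) = -3.946030
  k2 = f(2.160000, -2.847574) = -4.264944
  k3 = f(2.160000, -2.885844) = -4.287906
  k4 = f(2.280000, -3.403148) = -4.633089
  w ← -2.374050 + (0.24/6)·(k1 + 2k2 + 2k3 + k4) = -3.401443
w(2.28) ≈ -3.4014

-3.4014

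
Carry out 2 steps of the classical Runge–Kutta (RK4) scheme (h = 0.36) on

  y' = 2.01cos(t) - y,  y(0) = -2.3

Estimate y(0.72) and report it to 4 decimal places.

RK4: k1 = f(t_n, y_n); k2 = f(t_n + h/2, y_n + (h/2)·k1); k3 = f(t_n + h/2, y_n + (h/2)·k2); k4 = f(t_n + h, y_n + h·k3); y_{n+1} = y_n + (h/6)·(k1 + 2k2 + 2k3 + k4).
t=0.000000, y=-2.300000:
  k1 = f(0.000000, -2.300000) = 4.310000
  k2 = f(0.180000, -1.524200) = 3.501726
  k3 = f(0.180000, -1.669689) = 3.647215
  k4 = f(0.360000, -0.987003) = 2.868155
  y ← -2.300000 + (0.36/6)·(k1 + 2k2 + 2k3 + k4) = -1.011438
t=0.360000, y=-1.011438:
  k1 = f(0.360000, -1.011438) = 2.892590
  k2 = f(0.540000, -0.490772) = 2.214766
  k3 = f(0.540000, -0.612780) = 2.336774
  k4 = f(0.720000, -0.170199) = 1.681329
  y ← -1.011438 + (0.36/6)·(k1 + 2k2 + 2k3 + k4) = -0.190818
y(0.72) ≈ -0.1908

-0.1908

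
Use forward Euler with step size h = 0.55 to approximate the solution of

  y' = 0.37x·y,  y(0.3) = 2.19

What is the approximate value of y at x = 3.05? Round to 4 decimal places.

7.3807

Euler: y_{n+1} = y_n + h·f(x_n, y_n).
x=0.300000, y=2.190000: f=0.243090 → y ← 2.190000 + 0.55·0.243090 = 2.323700
x=0.850000, y=2.323700: f=0.730803 → y ← 2.323700 + 0.55·0.730803 = 2.725641
x=1.400000, y=2.725641: f=1.411882 → y ← 2.725641 + 0.55·1.411882 = 3.502177
x=1.950000, y=3.502177: f=2.526820 → y ← 3.502177 + 0.55·2.526820 = 4.891928
x=2.500000, y=4.891928: f=4.525033 → y ← 4.891928 + 0.55·4.525033 = 7.380696
y(3.05) ≈ 7.3807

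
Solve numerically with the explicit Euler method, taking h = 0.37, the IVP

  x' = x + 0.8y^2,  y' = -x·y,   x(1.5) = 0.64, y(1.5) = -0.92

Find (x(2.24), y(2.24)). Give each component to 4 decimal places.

Euler on (x,y): x_{n+1} = x_n + h·x', y_{n+1} = y_n + h·y'.
1.500000: (0.640000, -0.920000); f=(1.317120, 0.588800) → (1.127334, -0.702144)
1.870000: (1.127334, -0.702144); f=(1.521739, 0.791551) → (1.690378, -0.409270)
(x(2.24), y(2.24)) ≈ (1.6904, -0.4093)

1.6904, -0.4093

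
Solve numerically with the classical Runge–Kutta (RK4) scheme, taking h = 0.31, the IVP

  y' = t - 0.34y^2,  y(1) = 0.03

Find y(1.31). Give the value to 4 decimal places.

RK4: k1 = f(t_n, y_n); k2 = f(t_n + h/2, y_n + (h/2)·k1); k3 = f(t_n + h/2, y_n + (h/2)·k2); k4 = f(t_n + h, y_n + h·k3); y_{n+1} = y_n + (h/6)·(k1 + 2k2 + 2k3 + k4).
t=1.000000, y=0.030000:
  k1 = f(1.000000, 0.030000) = 0.999694
  k2 = f(1.155000, 0.184953) = 1.143369
  k3 = f(1.155000, 0.207222) = 1.140400
  k4 = f(1.310000, 0.383524) = 1.259989
  y ← 0.030000 + (0.31/6)·(k1 + 2k2 + 2k3 + k4) = 0.382740
y(1.31) ≈ 0.3827

0.3827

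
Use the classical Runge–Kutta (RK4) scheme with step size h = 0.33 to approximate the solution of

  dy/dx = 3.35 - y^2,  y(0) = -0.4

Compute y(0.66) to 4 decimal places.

RK4: k1 = f(x_n, y_n); k2 = f(x_n + h/2, y_n + (h/2)·k1); k3 = f(x_n + h/2, y_n + (h/2)·k2); k4 = f(x_n + h, y_n + h·k3); y_{n+1} = y_n + (h/6)·(k1 + 2k2 + 2k3 + k4).
x=0.000000, y=-0.400000:
  k1 = f(0.000000, -0.400000) = 3.190000
  k2 = f(0.165000, 0.126350) = 3.334036
  k3 = f(0.165000, 0.150116) = 3.327465
  k4 = f(0.330000, 0.698064) = 2.862707
  y ← -0.400000 + (0.33/6)·(k1 + 2k2 + 2k3 + k4) = 0.665664
x=0.330000, y=0.665664:
  k1 = f(0.330000, 0.665664) = 2.906891
  k2 = f(0.495000, 1.145301) = 2.038285
  k3 = f(0.495000, 1.001981) = 2.346034
  k4 = f(0.660000, 1.439855) = 1.276817
  y ← 0.665664 + (0.33/6)·(k1 + 2k2 + 2k3 + k4) = 1.378043
y(0.66) ≈ 1.3780

1.3780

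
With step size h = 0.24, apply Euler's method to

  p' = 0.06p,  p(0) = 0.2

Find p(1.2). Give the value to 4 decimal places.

Euler: p_{n+1} = p_n + h·f(x_n, p_n).
x=0.000000, p=0.200000: f=0.012000 → p ← 0.200000 + 0.24·0.012000 = 0.202880
x=0.240000, p=0.202880: f=0.012173 → p ← 0.202880 + 0.24·0.012173 = 0.205801
x=0.480000, p=0.205801: f=0.012348 → p ← 0.205801 + 0.24·0.012348 = 0.208765
x=0.720000, p=0.208765: f=0.012526 → p ← 0.208765 + 0.24·0.012526 = 0.211771
x=0.960000, p=0.211771: f=0.012706 → p ← 0.211771 + 0.24·0.012706 = 0.214821
p(1.2) ≈ 0.2148

0.2148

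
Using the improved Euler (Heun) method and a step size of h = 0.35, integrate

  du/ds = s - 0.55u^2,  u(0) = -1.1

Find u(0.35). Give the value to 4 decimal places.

-1.3262

Heun: k1 = f(s_n, u_n); k2 = f(s_n + h, u_n + h·k1); u_{n+1} = u_n + (h/2)·(k1 + k2).
s=0.000000, u=-1.100000:
  k1 = f(0.000000, -1.100000) = -0.665500
  k2 = f(0.350000, -1.332925) = -0.627179
  u ← -1.100000 + (0.35/2)·(-0.665500 + (-0.627179)) = -1.326219
u(0.35) ≈ -1.3262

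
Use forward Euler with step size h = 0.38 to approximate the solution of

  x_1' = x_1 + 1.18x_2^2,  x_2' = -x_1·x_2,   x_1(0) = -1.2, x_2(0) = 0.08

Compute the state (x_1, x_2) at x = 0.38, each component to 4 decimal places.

Euler on (x_1,x_2): x_1_{n+1} = x_1_n + h·x_1', x_2_{n+1} = x_2_n + h·x_2'.
0.000000: (-1.200000, 0.080000); f=(-1.192448, 0.096000) → (-1.653130, 0.116480)
(x_1(0.38), x_2(0.38)) ≈ (-1.6531, 0.1165)

-1.6531, 0.1165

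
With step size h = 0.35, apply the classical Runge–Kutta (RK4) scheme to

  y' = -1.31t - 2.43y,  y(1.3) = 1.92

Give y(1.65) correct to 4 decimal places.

0.3650

RK4: k1 = f(t_n, y_n); k2 = f(t_n + h/2, y_n + (h/2)·k1); k3 = f(t_n + h/2, y_n + (h/2)·k2); k4 = f(t_n + h, y_n + h·k3); y_{n+1} = y_n + (h/6)·(k1 + 2k2 + 2k3 + k4).
t=1.300000, y=1.920000:
  k1 = f(1.300000, 1.920000) = -6.368600
  k2 = f(1.475000, 0.805495) = -3.889603
  k3 = f(1.475000, 1.239320) = -4.943796
  k4 = f(1.650000, 0.189671) = -2.622401
  y ← 1.920000 + (0.35/6)·(k1 + 2k2 + 2k3 + k4) = 0.364962
y(1.65) ≈ 0.3650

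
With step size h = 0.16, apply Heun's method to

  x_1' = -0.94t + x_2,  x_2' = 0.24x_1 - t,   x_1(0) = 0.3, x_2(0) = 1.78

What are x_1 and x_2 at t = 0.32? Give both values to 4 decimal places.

Heun on (x_1,x_2): k1 = f(t_n, state_n); k2 = f(t_n + h, state_n + h·k1); state_{n+1} = state_n + (h/2)·(k1 + k2).
0.000000: (0.300000, 1.780000)
  k1 = (1.780000, 0.072000)
  predictor → (0.584800, 1.791520)
  k2 = (1.641120, -0.019648)
  → (0.573690, 1.784188)
0.160000: (0.573690, 1.784188)
  k1 = (1.633788, -0.022314)
  predictor → (0.835096, 1.780618)
  k2 = (1.479818, -0.119577)
  → (0.822778, 1.772837)
(x_1(0.32), x_2(0.32)) ≈ (0.8228, 1.7728)

0.8228, 1.7728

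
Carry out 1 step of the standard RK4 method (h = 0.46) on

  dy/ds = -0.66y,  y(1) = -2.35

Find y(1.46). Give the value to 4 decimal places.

RK4: k1 = f(s_n, y_n); k2 = f(s_n + h/2, y_n + (h/2)·k1); k3 = f(s_n + h/2, y_n + (h/2)·k2); k4 = f(s_n + h, y_n + h·k3); y_{n+1} = y_n + (h/6)·(k1 + 2k2 + 2k3 + k4).
s=1.000000, y=-2.350000:
  k1 = f(1.000000, -2.350000) = 1.551000
  k2 = f(1.230000, -1.993270) = 1.315558
  k3 = f(1.230000, -2.047422) = 1.351298
  k4 = f(1.460000, -1.728403) = 1.140746
  y ← -2.350000 + (0.46/6)·(k1 + 2k2 + 2k3 + k4) = -1.734715
y(1.46) ≈ -1.7347

-1.7347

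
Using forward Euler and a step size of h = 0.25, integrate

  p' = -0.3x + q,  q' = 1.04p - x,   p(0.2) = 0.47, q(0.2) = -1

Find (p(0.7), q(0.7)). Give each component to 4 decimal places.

Euler on (p,q): p_{n+1} = p_n + h·p', q_{n+1} = q_n + h·q'.
0.200000: (0.470000, -1.000000); f=(-1.060000, 0.288800) → (0.205000, -0.927800)
0.450000: (0.205000, -0.927800); f=(-1.062800, -0.236800) → (-0.060700, -0.987000)
(p(0.7), q(0.7)) ≈ (-0.0607, -0.9870)

-0.0607, -0.9870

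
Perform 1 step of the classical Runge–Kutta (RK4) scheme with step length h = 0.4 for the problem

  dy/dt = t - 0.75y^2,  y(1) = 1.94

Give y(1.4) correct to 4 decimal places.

RK4: k1 = f(t_n, y_n); k2 = f(t_n + h/2, y_n + (h/2)·k1); k3 = f(t_n + h/2, y_n + (h/2)·k2); k4 = f(t_n + h, y_n + h·k3); y_{n+1} = y_n + (h/6)·(k1 + 2k2 + 2k3 + k4).
t=1.000000, y=1.940000:
  k1 = f(1.000000, 1.940000) = -1.822700
  k2 = f(1.200000, 1.575460) = -0.661556
  k3 = f(1.200000, 1.807689) = -1.250804
  k4 = f(1.400000, 1.439678) = -0.154505
  y ← 1.940000 + (0.4/6)·(k1 + 2k2 + 2k3 + k4) = 1.553205
y(1.4) ≈ 1.5532

1.5532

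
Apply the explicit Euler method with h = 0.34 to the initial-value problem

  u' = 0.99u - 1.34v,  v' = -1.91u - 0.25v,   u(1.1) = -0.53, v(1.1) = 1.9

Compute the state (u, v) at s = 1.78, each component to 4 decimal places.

-3.0527, 2.9278

Euler on (u,v): u_{n+1} = u_n + h·u', v_{n+1} = v_n + h·v'.
1.100000: (-0.530000, 1.900000); f=(-3.070700, 0.537300) → (-1.574038, 2.082682)
1.440000: (-1.574038, 2.082682); f=(-4.349092, 2.485742) → (-3.052729, 2.927834)
(u(1.78), v(1.78)) ≈ (-3.0527, 2.9278)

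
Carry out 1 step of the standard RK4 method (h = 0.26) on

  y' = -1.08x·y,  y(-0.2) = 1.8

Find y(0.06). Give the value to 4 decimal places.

RK4: k1 = f(x_n, y_n); k2 = f(x_n + h/2, y_n + (h/2)·k1); k3 = f(x_n + h/2, y_n + (h/2)·k2); k4 = f(x_n + h, y_n + h·k3); y_{n+1} = y_n + (h/6)·(k1 + 2k2 + 2k3 + k4).
x=-0.200000, y=1.800000:
  k1 = f(-0.200000, 1.800000) = 0.388800
  k2 = f(-0.070000, 1.850544) = 0.139901
  k3 = f(-0.070000, 1.818187) = 0.137455
  k4 = f(0.060000, 1.835738) = -0.118956
  y ← 1.800000 + (0.26/6)·(k1 + 2k2 + 2k3 + k4) = 1.835731
y(0.06) ≈ 1.8357

1.8357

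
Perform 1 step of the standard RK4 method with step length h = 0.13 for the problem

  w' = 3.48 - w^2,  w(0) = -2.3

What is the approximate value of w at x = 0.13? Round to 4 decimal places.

RK4: k1 = f(x_n, w_n); k2 = f(x_n + h/2, w_n + (h/2)·k1); k3 = f(x_n + h/2, w_n + (h/2)·k2); k4 = f(x_n + h, w_n + h·k3); w_{n+1} = w_n + (h/6)·(k1 + 2k2 + 2k3 + k4).
x=0.000000, w=-2.300000:
  k1 = f(0.000000, -2.300000) = -1.810000
  k2 = f(0.065000, -2.417650) = -2.365032
  k3 = f(0.065000, -2.453727) = -2.540776
  k4 = f(0.130000, -2.630301) = -3.438483
  w ← -2.300000 + (0.13/6)·(k1 + 2k2 + 2k3 + k4) = -2.626302
w(0.13) ≈ -2.6263

-2.6263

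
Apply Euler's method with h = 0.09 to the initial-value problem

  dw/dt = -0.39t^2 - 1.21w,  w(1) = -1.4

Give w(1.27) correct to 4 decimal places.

Euler: w_{n+1} = w_n + h·f(t_n, w_n).
t=1.000000, w=-1.400000: f=1.304000 → w ← -1.400000 + 0.09·1.304000 = -1.282640
t=1.090000, w=-1.282640: f=1.088635 → w ← -1.282640 + 0.09·1.088635 = -1.184663
t=1.180000, w=-1.184663: f=0.890406 → w ← -1.184663 + 0.09·0.890406 = -1.104526
w(1.27) ≈ -1.1045

-1.1045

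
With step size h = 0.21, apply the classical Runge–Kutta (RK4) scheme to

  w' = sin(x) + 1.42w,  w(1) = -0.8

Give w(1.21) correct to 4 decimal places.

RK4: k1 = f(x_n, w_n); k2 = f(x_n + h/2, w_n + (h/2)·k1); k3 = f(x_n + h/2, w_n + (h/2)·k2); k4 = f(x_n + h, w_n + h·k3); w_{n+1} = w_n + (h/6)·(k1 + 2k2 + 2k3 + k4).
x=1.000000, w=-0.800000:
  k1 = f(1.000000, -0.800000) = -0.294529
  k2 = f(1.105000, -0.830926) = -0.286450
  k3 = f(1.105000, -0.830077) = -0.285246
  k4 = f(1.210000, -0.859902) = -0.285444
  w ← -0.800000 + (0.21/6)·(k1 + 2k2 + 2k3 + k4) = -0.860318
w(1.21) ≈ -0.8603

-0.8603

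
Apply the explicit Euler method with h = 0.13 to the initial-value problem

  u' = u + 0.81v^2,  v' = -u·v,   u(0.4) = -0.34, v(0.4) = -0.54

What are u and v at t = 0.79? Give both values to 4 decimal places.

Euler on (u,v): u_{n+1} = u_n + h·u', v_{n+1} = v_n + h·v'.
0.400000: (-0.340000, -0.540000); f=(-0.103804, -0.183600) → (-0.353495, -0.563868)
0.530000: (-0.353495, -0.563868); f=(-0.095957, -0.199324) → (-0.365969, -0.589780)
0.660000: (-0.365969, -0.589780); f=(-0.084218, -0.215841) → (-0.376917, -0.617840)
(u(0.79), v(0.79)) ≈ (-0.3769, -0.6178)

-0.3769, -0.6178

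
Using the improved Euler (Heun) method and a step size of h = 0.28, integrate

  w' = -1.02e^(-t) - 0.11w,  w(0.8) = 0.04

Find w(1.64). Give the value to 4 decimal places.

-0.2119

Heun: k1 = f(t_n, w_n); k2 = f(t_n + h, w_n + h·k1); w_{n+1} = w_n + (h/2)·(k1 + k2).
t=0.800000, w=0.040000:
  k1 = f(0.800000, 0.040000) = -0.462716
  k2 = f(1.080000, -0.089560) = -0.336536
  w ← 0.040000 + (0.28/2)·(-0.462716 + (-0.336536)) = -0.071895
t=1.080000, w=-0.071895:
  k1 = f(1.080000, -0.071895) = -0.338479
  k2 = f(1.360000, -0.166669) = -0.243460
  w ← -0.071895 + (0.28/2)·(-0.338479 + (-0.243460)) = -0.153367
t=1.360000, w=-0.153367:
  k1 = f(1.360000, -0.153367) = -0.244924
  k2 = f(1.640000, -0.221945) = -0.173446
  w ← -0.153367 + (0.28/2)·(-0.244924 + (-0.173446)) = -0.211938
w(1.64) ≈ -0.2119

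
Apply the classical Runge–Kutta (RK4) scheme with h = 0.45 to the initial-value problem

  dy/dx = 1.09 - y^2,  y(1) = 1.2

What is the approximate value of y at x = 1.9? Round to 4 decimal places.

RK4: k1 = f(x_n, y_n); k2 = f(x_n + h/2, y_n + (h/2)·k1); k3 = f(x_n + h/2, y_n + (h/2)·k2); k4 = f(x_n + h, y_n + h·k3); y_{n+1} = y_n + (h/6)·(k1 + 2k2 + 2k3 + k4).
x=1.000000, y=1.200000:
  k1 = f(1.000000, 1.200000) = -0.350000
  k2 = f(1.225000, 1.121250) = -0.167202
  k3 = f(1.225000, 1.162380) = -0.261126
  k4 = f(1.450000, 1.082493) = -0.081791
  y ← 1.200000 + (0.45/6)·(k1 + 2k2 + 2k3 + k4) = 1.103366
x=1.450000, y=1.103366:
  k1 = f(1.450000, 1.103366) = -0.127418
  k2 = f(1.675000, 1.074698) = -0.064975
  k3 = f(1.675000, 1.088747) = -0.095370
  k4 = f(1.900000, 1.060450) = -0.034554
  y ← 1.103366 + (0.45/6)·(k1 + 2k2 + 2k3 + k4) = 1.067167
y(1.9) ≈ 1.0672

1.0672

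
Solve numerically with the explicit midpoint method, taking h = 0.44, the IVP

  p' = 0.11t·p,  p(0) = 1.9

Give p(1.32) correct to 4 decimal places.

2.0900

Midpoint: k1 = f(t_n, p_n); k2 = f(t_n + h/2, p_n + (h/2)·k1); p_{n+1} = p_n + h·k2.
t=0.000000, p=1.900000:
  k1 = f(0.000000, 1.900000) = 0.000000
  k2 = f(0.220000, 1.900000) = 0.045980
  p ← 1.900000 + 0.44·0.045980 = 1.920231
t=0.440000, p=1.920231:
  k1 = f(0.440000, 1.920231) = 0.092939
  k2 = f(0.660000, 1.940678) = 0.140893
  p ← 1.920231 + 0.44·0.140893 = 1.982224
t=0.880000, p=1.982224:
  k1 = f(0.880000, 1.982224) = 0.191879
  k2 = f(1.100000, 2.024438) = 0.244957
  p ← 1.982224 + 0.44·0.244957 = 2.090005
p(1.32) ≈ 2.0900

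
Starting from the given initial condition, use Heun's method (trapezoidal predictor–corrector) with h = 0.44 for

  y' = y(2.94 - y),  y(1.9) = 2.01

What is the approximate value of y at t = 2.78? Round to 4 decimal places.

Heun: k1 = f(t_n, y_n); k2 = f(t_n + h, y_n + h·k1); y_{n+1} = y_n + (h/2)·(k1 + k2).
t=1.900000, y=2.010000:
  k1 = f(1.900000, 2.010000) = 1.869300
  k2 = f(2.340000, 2.832492) = 0.304516
  y ← 2.010000 + (0.44/2)·(1.869300 + 0.304516) = 2.488239
t=2.340000, y=2.488239:
  k1 = f(2.340000, 2.488239) = 1.124088
  k2 = f(2.780000, 2.982838) = -0.127780
  y ← 2.488239 + (0.44/2)·(1.124088 + (-0.127780)) = 2.707427
y(2.78) ≈ 2.7074

2.7074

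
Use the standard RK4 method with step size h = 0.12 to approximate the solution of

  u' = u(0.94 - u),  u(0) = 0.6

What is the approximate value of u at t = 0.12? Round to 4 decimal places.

RK4: k1 = f(t_n, u_n); k2 = f(t_n + h/2, u_n + (h/2)·k1); k3 = f(t_n + h/2, u_n + (h/2)·k2); k4 = f(t_n + h, u_n + h·k3); u_{n+1} = u_n + (h/6)·(k1 + 2k2 + 2k3 + k4).
t=0.000000, u=0.600000:
  k1 = f(0.000000, 0.600000) = 0.204000
  k2 = f(0.060000, 0.612240) = 0.200668
  k3 = f(0.060000, 0.612040) = 0.200725
  k4 = f(0.120000, 0.624087) = 0.197157
  u ← 0.600000 + (0.12/6)·(k1 + 2k2 + 2k3 + k4) = 0.624079
u(0.12) ≈ 0.6241

0.6241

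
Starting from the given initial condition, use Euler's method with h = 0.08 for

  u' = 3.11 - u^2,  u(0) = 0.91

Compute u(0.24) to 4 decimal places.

1.3705

Euler: u_{n+1} = u_n + h·f(x_n, u_n).
x=0.000000, u=0.910000: f=2.281900 → u ← 0.910000 + 0.08·2.281900 = 1.092552
x=0.080000, u=1.092552: f=1.916330 → u ← 1.092552 + 0.08·1.916330 = 1.245858
x=0.160000, u=1.245858: f=1.557837 → u ← 1.245858 + 0.08·1.557837 = 1.370485
u(0.24) ≈ 1.3705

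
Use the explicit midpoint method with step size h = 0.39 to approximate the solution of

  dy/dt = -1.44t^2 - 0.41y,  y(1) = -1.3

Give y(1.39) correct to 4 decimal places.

-1.8658

Midpoint: k1 = f(t_n, y_n); k2 = f(t_n + h/2, y_n + (h/2)·k1); y_{n+1} = y_n + h·k2.
t=1.000000, y=-1.300000:
  k1 = f(1.000000, -1.300000) = -0.907000
  k2 = f(1.195000, -1.476865) = -1.450841
  y ← -1.300000 + 0.39·(-1.450841) = -1.865828
y(1.39) ≈ -1.8658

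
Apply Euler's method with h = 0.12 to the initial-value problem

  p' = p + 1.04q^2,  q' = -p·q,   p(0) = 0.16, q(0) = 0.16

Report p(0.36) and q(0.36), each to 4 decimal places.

0.2352, 0.1497

Euler on (p,q): p_{n+1} = p_n + h·p', q_{n+1} = q_n + h·q'.
0.000000: (0.160000, 0.160000); f=(0.186624, -0.025600) → (0.182395, 0.156928)
0.120000: (0.182395, 0.156928); f=(0.208006, -0.028623) → (0.207356, 0.153493)
0.240000: (0.207356, 0.153493); f=(0.231858, -0.031828) → (0.235179, 0.149674)
(p(0.36), q(0.36)) ≈ (0.2352, 0.1497)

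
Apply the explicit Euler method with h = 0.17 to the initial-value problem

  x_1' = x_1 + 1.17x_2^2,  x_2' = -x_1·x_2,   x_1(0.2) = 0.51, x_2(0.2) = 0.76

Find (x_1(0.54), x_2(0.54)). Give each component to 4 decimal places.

0.9284, 0.6101

Euler on (x_1,x_2): x_1_{n+1} = x_1_n + h·x_1', x_2_{n+1} = x_2_n + h·x_2'.
0.200000: (0.510000, 0.760000); f=(1.185792, -0.387600) → (0.711585, 0.694108)
0.370000: (0.711585, 0.694108); f=(1.275274, -0.493917) → (0.928381, 0.610142)
(x_1(0.54), x_2(0.54)) ≈ (0.9284, 0.6101)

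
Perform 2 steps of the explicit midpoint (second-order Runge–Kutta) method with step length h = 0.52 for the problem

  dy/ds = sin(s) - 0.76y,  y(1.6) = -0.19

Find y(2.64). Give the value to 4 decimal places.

0.4528

Midpoint: k1 = f(s_n, y_n); k2 = f(s_n + h/2, y_n + (h/2)·k1); y_{n+1} = y_n + h·k2.
s=1.600000, y=-0.190000:
  k1 = f(1.600000, -0.190000) = 1.143974
  k2 = f(1.860000, 0.107433) = 0.876822
  y ← -0.190000 + 0.52·0.876822 = 0.265947
s=2.120000, y=0.265947:
  k1 = f(2.120000, 0.265947) = 0.650820
  k2 = f(2.380000, 0.435161) = 0.359353
  y ← 0.265947 + 0.52·0.359353 = 0.452811
y(2.64) ≈ 0.4528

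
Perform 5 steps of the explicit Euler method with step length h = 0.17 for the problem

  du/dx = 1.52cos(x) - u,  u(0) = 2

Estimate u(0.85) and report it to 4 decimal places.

Euler: u_{n+1} = u_n + h·f(x_n, u_n).
x=0.000000, u=2.000000: f=-0.480000 → u ← 2.000000 + 0.17·(-0.480000) = 1.918400
x=0.170000, u=1.918400: f=-0.420311 → u ← 1.918400 + 0.17·(-0.420311) = 1.846947
x=0.340000, u=1.846947: f=-0.413960 → u ← 1.846947 + 0.17·(-0.413960) = 1.776574
x=0.510000, u=1.776574: f=-0.450002 → u ← 1.776574 + 0.17·(-0.450002) = 1.700074
x=0.680000, u=1.700074: f=-0.518163 → u ← 1.700074 + 0.17·(-0.518163) = 1.611986
u(0.85) ≈ 1.6120

1.6120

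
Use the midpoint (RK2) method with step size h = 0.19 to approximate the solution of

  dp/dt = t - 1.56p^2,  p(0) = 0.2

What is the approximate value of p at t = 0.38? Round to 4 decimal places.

Midpoint: k1 = f(t_n, p_n); k2 = f(t_n + h/2, p_n + (h/2)·k1); p_{n+1} = p_n + h·k2.
t=0.000000, p=0.200000:
  k1 = f(0.000000, 0.200000) = -0.062400
  k2 = f(0.095000, 0.194072) = 0.036244
  p ← 0.200000 + 0.19·0.036244 = 0.206886
t=0.190000, p=0.206886:
  k1 = f(0.190000, 0.206886) = 0.123229
  k2 = f(0.285000, 0.218593) = 0.210459
  p ← 0.206886 + 0.19·0.210459 = 0.246874
p(0.38) ≈ 0.2469

0.2469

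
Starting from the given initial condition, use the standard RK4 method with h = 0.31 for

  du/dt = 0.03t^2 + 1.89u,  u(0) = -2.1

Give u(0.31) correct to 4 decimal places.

RK4: k1 = f(t_n, u_n); k2 = f(t_n + h/2, u_n + (h/2)·k1); k3 = f(t_n + h/2, u_n + (h/2)·k2); k4 = f(t_n + h, u_n + h·k3); u_{n+1} = u_n + (h/6)·(k1 + 2k2 + 2k3 + k4).
t=0.000000, u=-2.100000:
  k1 = f(0.000000, -2.100000) = -3.969000
  k2 = f(0.155000, -2.715195) = -5.130998
  k3 = f(0.155000, -2.895305) = -5.471405
  k4 = f(0.310000, -3.796136) = -7.171813
  u ← -2.100000 + (0.31/6)·(k1 + 2k2 + 2k3 + k4) = -3.771190
u(0.31) ≈ -3.7712

-3.7712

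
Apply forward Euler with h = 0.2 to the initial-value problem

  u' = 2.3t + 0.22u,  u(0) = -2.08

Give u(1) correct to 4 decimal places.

Euler: u_{n+1} = u_n + h·f(t_n, u_n).
t=0.000000, u=-2.080000: f=-0.457600 → u ← -2.080000 + 0.2·(-0.457600) = -2.171520
t=0.200000, u=-2.171520: f=-0.017734 → u ← -2.171520 + 0.2·(-0.017734) = -2.175067
t=0.400000, u=-2.175067: f=0.441485 → u ← -2.175067 + 0.2·0.441485 = -2.086770
t=0.600000, u=-2.086770: f=0.920911 → u ← -2.086770 + 0.2·0.920911 = -1.902588
t=0.800000, u=-1.902588: f=1.421431 → u ← -1.902588 + 0.2·1.421431 = -1.618302
u(1) ≈ -1.6183

-1.6183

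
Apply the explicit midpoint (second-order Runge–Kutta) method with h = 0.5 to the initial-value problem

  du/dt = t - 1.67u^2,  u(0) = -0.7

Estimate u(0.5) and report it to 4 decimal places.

-1.2582

Midpoint: k1 = f(t_n, u_n); k2 = f(t_n + h/2, u_n + (h/2)·k1); u_{n+1} = u_n + h·k2.
t=0.000000, u=-0.700000:
  k1 = f(0.000000, -0.700000) = -0.818300
  k2 = f(0.250000, -0.904575) = -1.116487
  u ← -0.700000 + 0.5·(-1.116487) = -1.258244
u(0.5) ≈ -1.2582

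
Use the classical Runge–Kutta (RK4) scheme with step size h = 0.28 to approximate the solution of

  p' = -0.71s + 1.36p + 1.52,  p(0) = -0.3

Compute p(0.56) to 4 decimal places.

RK4: k1 = f(s_n, p_n); k2 = f(s_n + h/2, p_n + (h/2)·k1); k3 = f(s_n + h/2, p_n + (h/2)·k2); k4 = f(s_n + h, p_n + h·k3); p_{n+1} = p_n + (h/6)·(k1 + 2k2 + 2k3 + k4).
s=0.000000, p=-0.300000:
  k1 = f(0.000000, -0.300000) = 1.112000
  k2 = f(0.140000, -0.144320) = 1.224325
  k3 = f(0.140000, -0.128595) = 1.245711
  k4 = f(0.280000, 0.048799) = 1.387567
  p ← -0.300000 + (0.28/6)·(k1 + 2k2 + 2k3 + k4) = 0.047183
s=0.280000, p=0.047183:
  k1 = f(0.280000, 0.047183) = 1.385369
  k2 = f(0.420000, 0.241135) = 1.549743
  k3 = f(0.420000, 0.264147) = 1.581040
  k4 = f(0.560000, 0.489874) = 1.788629
  p ← 0.047183 + (0.28/6)·(k1 + 2k2 + 2k3 + k4) = 0.487510
p(0.56) ≈ 0.4875

0.4875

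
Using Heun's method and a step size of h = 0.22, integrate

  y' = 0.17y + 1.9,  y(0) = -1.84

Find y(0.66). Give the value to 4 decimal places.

-0.7317

Heun: k1 = f(x_n, y_n); k2 = f(x_n + h, y_n + h·k1); y_{n+1} = y_n + (h/2)·(k1 + k2).
x=0.000000, y=-1.840000:
  k1 = f(0.000000, -1.840000) = 1.587200
  k2 = f(0.220000, -1.490816) = 1.646561
  y ← -1.840000 + (0.22/2)·(1.587200 + 1.646561) = -1.484286
x=0.220000, y=-1.484286:
  k1 = f(0.220000, -1.484286) = 1.647671
  k2 = f(0.440000, -1.121799) = 1.709294
  y ← -1.484286 + (0.22/2)·(1.647671 + 1.709294) = -1.115020
x=0.440000, y=-1.115020:
  k1 = f(0.440000, -1.115020) = 1.710447
  k2 = f(0.660000, -0.738722) = 1.774417
  y ← -1.115020 + (0.22/2)·(1.710447 + 1.774417) = -0.731685
y(0.66) ≈ -0.7317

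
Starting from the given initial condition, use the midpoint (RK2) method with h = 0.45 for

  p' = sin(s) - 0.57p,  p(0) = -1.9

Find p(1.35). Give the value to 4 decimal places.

Midpoint: k1 = f(s_n, p_n); k2 = f(s_n + h/2, p_n + (h/2)·k1); p_{n+1} = p_n + h·k2.
s=0.000000, p=-1.900000:
  k1 = f(0.000000, -1.900000) = 1.083000
  k2 = f(0.225000, -1.656325) = 1.167212
  p ← -1.900000 + 0.45·1.167212 = -1.374755
s=0.450000, p=-1.374755:
  k1 = f(0.450000, -1.374755) = 1.218576
  k2 = f(0.675000, -1.100575) = 1.252225
  p ← -1.374755 + 0.45·1.252225 = -0.811253
s=0.900000, p=-0.811253:
  k1 = f(0.900000, -0.811253) = 1.245741
  k2 = f(1.125000, -0.530962) = 1.204916
  p ← -0.811253 + 0.45·1.204916 = -0.269041
p(1.35) ≈ -0.2690

-0.2690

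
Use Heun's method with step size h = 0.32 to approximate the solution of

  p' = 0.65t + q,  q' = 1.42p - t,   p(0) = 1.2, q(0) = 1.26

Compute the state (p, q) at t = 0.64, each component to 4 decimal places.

Heun on (p,q): k1 = f(t_n, state_n); k2 = f(t_n + h, state_n + h·k1); state_{n+1} = state_n + (h/2)·(k1 + k2).
0.000000: (1.200000, 1.260000)
  k1 = (1.260000, 1.704000)
  predictor → (1.603200, 1.805280)
  k2 = (2.013280, 1.956544)
  → (1.723725, 1.845687)
0.320000: (1.723725, 1.845687)
  k1 = (2.053687, 2.127689)
  predictor → (2.380905, 2.526548)
  k2 = (2.942548, 2.740885)
  → (2.523122, 2.624659)
(p(0.64), q(0.64)) ≈ (2.5231, 2.6247)

2.5231, 2.6247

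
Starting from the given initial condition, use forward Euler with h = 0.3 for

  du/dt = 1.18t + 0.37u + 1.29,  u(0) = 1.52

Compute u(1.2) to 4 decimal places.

Euler: u_{n+1} = u_n + h·f(t_n, u_n).
t=0.000000, u=1.520000: f=1.852400 → u ← 1.520000 + 0.3·1.852400 = 2.075720
t=0.300000, u=2.075720: f=2.412016 → u ← 2.075720 + 0.3·2.412016 = 2.799325
t=0.600000, u=2.799325: f=3.033750 → u ← 2.799325 + 0.3·3.033750 = 3.709450
t=0.900000, u=3.709450: f=3.724496 → u ← 3.709450 + 0.3·3.724496 = 4.826799
u(1.2) ≈ 4.8268

4.8268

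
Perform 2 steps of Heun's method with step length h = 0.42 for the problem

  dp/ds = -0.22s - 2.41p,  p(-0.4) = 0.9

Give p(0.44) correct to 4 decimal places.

0.2042

Heun: k1 = f(s_n, p_n); k2 = f(s_n + h, p_n + h·k1); p_{n+1} = p_n + (h/2)·(k1 + k2).
s=-0.400000, p=0.900000:
  k1 = f(-0.400000, 0.900000) = -2.081000
  k2 = f(0.020000, 0.025980) = -0.067012
  p ← 0.900000 + (0.42/2)·(-2.081000 + (-0.067012)) = 0.448918
s=0.020000, p=0.448918:
  k1 = f(0.020000, 0.448918) = -1.086291
  k2 = f(0.440000, -0.007325) = -0.079147
  p ← 0.448918 + (0.42/2)·(-1.086291 + (-0.079147)) = 0.204175
p(0.44) ≈ 0.2042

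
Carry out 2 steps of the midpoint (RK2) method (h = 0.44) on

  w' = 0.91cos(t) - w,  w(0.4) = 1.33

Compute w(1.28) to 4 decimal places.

0.8714

Midpoint: k1 = f(t_n, w_n); k2 = f(t_n + h/2, w_n + (h/2)·k1); w_{n+1} = w_n + h·k2.
t=0.400000, w=1.330000:
  k1 = f(0.400000, 1.330000) = -0.491834
  k2 = f(0.620000, 1.221796) = -0.481167
  w ← 1.330000 + 0.44·(-0.481167) = 1.118287
t=0.840000, w=1.118287:
  k1 = f(0.840000, 1.118287) = -0.510895
  k2 = f(1.060000, 1.005890) = -0.561016
  w ← 1.118287 + 0.44·(-0.561016) = 0.871439
w(1.28) ≈ 0.8714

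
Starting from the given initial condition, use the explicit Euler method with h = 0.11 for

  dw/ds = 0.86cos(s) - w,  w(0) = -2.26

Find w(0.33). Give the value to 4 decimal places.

-1.3423

Euler: w_{n+1} = w_n + h·f(s_n, w_n).
s=0.000000, w=-2.260000: f=3.120000 → w ← -2.260000 + 0.11·3.120000 = -1.916800
s=0.110000, w=-1.916800: f=2.771602 → w ← -1.916800 + 0.11·2.771602 = -1.611924
s=0.220000, w=-1.611924: f=2.451196 → w ← -1.611924 + 0.11·2.451196 = -1.342292
w(0.33) ≈ -1.3423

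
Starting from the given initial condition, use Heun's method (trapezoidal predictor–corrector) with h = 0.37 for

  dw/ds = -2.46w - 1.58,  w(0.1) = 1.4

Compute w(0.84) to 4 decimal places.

Heun: k1 = f(s_n, w_n); k2 = f(s_n + h, w_n + h·k1); w_{n+1} = w_n + (h/2)·(k1 + k2).
s=0.100000, w=1.400000:
  k1 = f(0.100000, 1.400000) = -5.024000
  k2 = f(0.470000, -0.458880) = -0.451155
  w ← 1.400000 + (0.37/2)·(-5.024000 + (-0.451155)) = 0.387096
s=0.470000, w=0.387096:
  k1 = f(0.470000, 0.387096) = -2.532257
  k2 = f(0.840000, -0.549839) = -0.227397
  w ← 0.387096 + (0.37/2)·(-2.532257 + (-0.227397)) = -0.123440
w(0.84) ≈ -0.1234

-0.1234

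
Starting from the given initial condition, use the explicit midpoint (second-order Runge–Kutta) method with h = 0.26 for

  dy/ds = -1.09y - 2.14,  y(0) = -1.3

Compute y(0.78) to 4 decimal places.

-1.6758

Midpoint: k1 = f(s_n, y_n); k2 = f(s_n + h/2, y_n + (h/2)·k1); y_{n+1} = y_n + h·k2.
s=0.000000, y=-1.300000:
  k1 = f(0.000000, -1.300000) = -0.723000
  k2 = f(0.130000, -1.393990) = -0.620551
  y ← -1.300000 + 0.26·(-0.620551) = -1.461343
s=0.260000, y=-1.461343:
  k1 = f(0.260000, -1.461343) = -0.547136
  k2 = f(0.390000, -1.532471) = -0.469607
  y ← -1.461343 + 0.26·(-0.469607) = -1.583441
s=0.520000, y=-1.583441:
  k1 = f(0.520000, -1.583441) = -0.414049
  k2 = f(0.650000, -1.637267) = -0.355379
  y ← -1.583441 + 0.26·(-0.355379) = -1.675839
y(0.78) ≈ -1.6758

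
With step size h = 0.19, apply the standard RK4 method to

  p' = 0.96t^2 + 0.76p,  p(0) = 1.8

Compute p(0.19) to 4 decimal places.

2.0819

RK4: k1 = f(t_n, p_n); k2 = f(t_n + h/2, p_n + (h/2)·k1); k3 = f(t_n + h/2, p_n + (h/2)·k2); k4 = f(t_n + h, p_n + h·k3); p_{n+1} = p_n + (h/6)·(k1 + 2k2 + 2k3 + k4).
t=0.000000, p=1.800000:
  k1 = f(0.000000, 1.800000) = 1.368000
  k2 = f(0.095000, 1.929960) = 1.475434
  k3 = f(0.095000, 1.940166) = 1.483190
  k4 = f(0.190000, 2.081806) = 1.616829
  p ← 1.800000 + (0.19/6)·(k1 + 2k2 + 2k3 + k4) = 2.081899
p(0.19) ≈ 2.0819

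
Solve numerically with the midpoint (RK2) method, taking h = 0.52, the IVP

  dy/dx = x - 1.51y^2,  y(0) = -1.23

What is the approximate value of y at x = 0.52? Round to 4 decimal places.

Midpoint: k1 = f(x_n, y_n); k2 = f(x_n + h/2, y_n + (h/2)·k1); y_{n+1} = y_n + h·k2.
x=0.000000, y=-1.230000:
  k1 = f(0.000000, -1.230000) = -2.284479
  k2 = f(0.260000, -1.823965) = -4.763538
  y ← -1.230000 + 0.52·(-4.763538) = -3.707040
y(0.52) ≈ -3.7070

-3.7070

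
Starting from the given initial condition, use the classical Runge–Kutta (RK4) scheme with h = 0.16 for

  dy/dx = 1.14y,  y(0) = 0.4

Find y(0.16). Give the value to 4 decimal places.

RK4: k1 = f(x_n, y_n); k2 = f(x_n + h/2, y_n + (h/2)·k1); k3 = f(x_n + h/2, y_n + (h/2)·k2); k4 = f(x_n + h, y_n + h·k3); y_{n+1} = y_n + (h/6)·(k1 + 2k2 + 2k3 + k4).
x=0.000000, y=0.400000:
  k1 = f(0.000000, 0.400000) = 0.456000
  k2 = f(0.080000, 0.436480) = 0.497587
  k3 = f(0.080000, 0.439807) = 0.501380
  k4 = f(0.160000, 0.480221) = 0.547452
  y ← 0.400000 + (0.16/6)·(k1 + 2k2 + 2k3 + k4) = 0.480037
y(0.16) ≈ 0.4800

0.4800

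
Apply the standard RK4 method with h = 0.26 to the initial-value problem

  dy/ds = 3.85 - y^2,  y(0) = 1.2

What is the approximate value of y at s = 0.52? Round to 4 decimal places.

RK4: k1 = f(s_n, y_n); k2 = f(s_n + h/2, y_n + (h/2)·k1); k3 = f(s_n + h/2, y_n + (h/2)·k2); k4 = f(s_n + h, y_n + h·k3); y_{n+1} = y_n + (h/6)·(k1 + 2k2 + 2k3 + k4).
s=0.000000, y=1.200000:
  k1 = f(0.000000, 1.200000) = 2.410000
  k2 = f(0.130000, 1.513300) = 1.559923
  k3 = f(0.130000, 1.402790) = 1.882180
  k4 = f(0.260000, 1.689367) = 0.996040
  y ← 1.200000 + (0.26/6)·(k1 + 2k2 + 2k3 + k4) = 1.645911
s=0.260000, y=1.645911:
  k1 = f(0.260000, 1.645911) = 1.140978
  k2 = f(0.390000, 1.794238) = 0.630711
  k3 = f(0.390000, 1.727903) = 0.864351
  k4 = f(0.520000, 1.870642) = 0.350699
  y ← 1.645911 + (0.26/6)·(k1 + 2k2 + 2k3 + k4) = 1.840122
y(0.52) ≈ 1.8401

1.8401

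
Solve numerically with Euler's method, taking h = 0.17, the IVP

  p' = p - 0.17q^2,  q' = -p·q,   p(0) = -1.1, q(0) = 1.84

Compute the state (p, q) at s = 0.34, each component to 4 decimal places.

Euler on (p,q): p_{n+1} = p_n + h·p', q_{n+1} = q_n + h·q'.
0.000000: (-1.100000, 1.840000); f=(-1.675552, 2.024000) → (-1.384844, 2.184080)
0.170000: (-1.384844, 2.184080); f=(-2.195779, 3.024610) → (-1.758126, 2.698264)
(p(0.34), q(0.34)) ≈ (-1.7581, 2.6983)

-1.7581, 2.6983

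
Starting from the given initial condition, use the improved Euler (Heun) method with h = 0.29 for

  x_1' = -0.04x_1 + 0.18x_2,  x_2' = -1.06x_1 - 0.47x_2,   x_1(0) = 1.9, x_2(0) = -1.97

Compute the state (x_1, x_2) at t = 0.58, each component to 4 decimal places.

1.6245, -2.4449

Heun on (x_1,x_2): k1 = f(t_n, state_n); k2 = f(t_n + h, state_n + h·k1); state_{n+1} = state_n + (h/2)·(k1 + k2).
0.000000: (1.900000, -1.970000)
  k1 = (-0.430600, -1.088100)
  predictor → (1.775126, -2.285549)
  k2 = (-0.482404, -0.807426)
  → (1.767614, -2.244851)
0.290000: (1.767614, -2.244851)
  k1 = (-0.474778, -0.818591)
  predictor → (1.629929, -2.482243)
  k2 = (-0.512001, -0.561071)
  → (1.624532, -2.444902)
(x_1(0.58), x_2(0.58)) ≈ (1.6245, -2.4449)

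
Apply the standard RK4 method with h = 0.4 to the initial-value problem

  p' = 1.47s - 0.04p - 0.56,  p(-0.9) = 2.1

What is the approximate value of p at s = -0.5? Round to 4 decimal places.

RK4: k1 = f(s_n, p_n); k2 = f(s_n + h/2, p_n + (h/2)·k1); k3 = f(s_n + h/2, p_n + (h/2)·k2); k4 = f(s_n + h, p_n + h·k3); p_{n+1} = p_n + (h/6)·(k1 + 2k2 + 2k3 + k4).
s=-0.900000, p=2.100000:
  k1 = f(-0.900000, 2.100000) = -1.967000
  k2 = f(-0.700000, 1.706600) = -1.657264
  k3 = f(-0.700000, 1.768547) = -1.659742
  k4 = f(-0.500000, 1.436103) = -1.352444
  p ← 2.100000 + (0.4/6)·(k1 + 2k2 + 2k3 + k4) = 1.436436
p(-0.5) ≈ 1.4364

1.4364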